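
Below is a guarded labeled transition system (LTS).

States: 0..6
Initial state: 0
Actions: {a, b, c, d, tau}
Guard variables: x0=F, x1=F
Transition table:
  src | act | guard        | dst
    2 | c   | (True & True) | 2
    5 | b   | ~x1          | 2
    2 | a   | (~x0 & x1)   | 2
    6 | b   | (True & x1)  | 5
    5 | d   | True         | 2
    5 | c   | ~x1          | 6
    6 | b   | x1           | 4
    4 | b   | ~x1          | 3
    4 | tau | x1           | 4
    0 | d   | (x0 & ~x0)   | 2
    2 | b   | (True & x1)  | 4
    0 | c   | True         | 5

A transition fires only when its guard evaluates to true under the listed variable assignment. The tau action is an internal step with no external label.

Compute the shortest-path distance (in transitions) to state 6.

Layered search for 6:
  L0 = {0}
  L1 = {5}
  L2 = {2,6}
first hit 6 at d=2 via c·c

Answer: 2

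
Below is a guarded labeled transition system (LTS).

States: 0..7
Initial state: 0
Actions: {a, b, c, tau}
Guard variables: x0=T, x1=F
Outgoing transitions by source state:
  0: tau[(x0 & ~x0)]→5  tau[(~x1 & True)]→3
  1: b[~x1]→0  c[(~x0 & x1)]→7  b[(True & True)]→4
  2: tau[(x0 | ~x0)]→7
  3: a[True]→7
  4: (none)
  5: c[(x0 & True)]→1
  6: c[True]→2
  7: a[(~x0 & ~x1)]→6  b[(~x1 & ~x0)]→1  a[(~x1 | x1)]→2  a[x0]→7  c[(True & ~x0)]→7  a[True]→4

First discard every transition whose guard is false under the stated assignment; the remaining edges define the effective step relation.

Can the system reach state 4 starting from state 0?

Answer: REACHABLE

Trace:
After dropping false guards: 10 live edges.
L0 = {0}
L1 = {3}  now seen {0,3}
L2 = {7}  now seen {0,3,7}
L3 = {2,4}  now seen {0,2,3,4,7}
Reach set: {0,2,3,4,7}
witness 4: tau·a·a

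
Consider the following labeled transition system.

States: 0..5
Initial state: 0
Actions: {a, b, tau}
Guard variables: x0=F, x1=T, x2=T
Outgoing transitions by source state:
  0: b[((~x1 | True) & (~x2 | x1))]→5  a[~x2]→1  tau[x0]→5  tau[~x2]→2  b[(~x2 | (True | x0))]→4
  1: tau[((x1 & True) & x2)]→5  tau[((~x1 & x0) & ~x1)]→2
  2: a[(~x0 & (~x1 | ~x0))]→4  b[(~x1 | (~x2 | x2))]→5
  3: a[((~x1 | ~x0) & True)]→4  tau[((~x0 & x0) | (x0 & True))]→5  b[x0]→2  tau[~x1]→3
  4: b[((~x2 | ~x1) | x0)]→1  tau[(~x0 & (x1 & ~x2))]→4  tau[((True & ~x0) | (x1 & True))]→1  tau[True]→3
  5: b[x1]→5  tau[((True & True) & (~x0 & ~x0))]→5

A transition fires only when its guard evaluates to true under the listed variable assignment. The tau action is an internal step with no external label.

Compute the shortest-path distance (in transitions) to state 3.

Answer: 2

Working:
BFS to 3:
  Layer 0: {0}
  Layer 1: {4,5}
  Layer 2: {1,3}
first hit 3 at d=2 via b·tau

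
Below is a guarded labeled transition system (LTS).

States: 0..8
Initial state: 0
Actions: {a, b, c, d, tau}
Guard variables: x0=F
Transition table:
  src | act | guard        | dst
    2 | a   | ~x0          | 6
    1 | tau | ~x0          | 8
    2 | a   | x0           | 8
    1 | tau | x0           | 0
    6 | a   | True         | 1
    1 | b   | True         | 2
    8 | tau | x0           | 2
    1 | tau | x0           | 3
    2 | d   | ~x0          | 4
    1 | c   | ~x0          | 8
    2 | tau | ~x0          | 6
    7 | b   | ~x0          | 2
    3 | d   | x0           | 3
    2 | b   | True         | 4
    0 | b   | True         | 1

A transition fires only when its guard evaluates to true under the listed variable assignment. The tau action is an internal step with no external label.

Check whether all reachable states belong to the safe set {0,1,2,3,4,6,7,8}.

Allowed set {0,1,2,3,4,6,7,8}
R = {0,1,2,4,6,8}
  0: ok
  1: ok
  2: ok
  4: ok
  6: ok
  8: ok

Answer: INVARIANT HOLDS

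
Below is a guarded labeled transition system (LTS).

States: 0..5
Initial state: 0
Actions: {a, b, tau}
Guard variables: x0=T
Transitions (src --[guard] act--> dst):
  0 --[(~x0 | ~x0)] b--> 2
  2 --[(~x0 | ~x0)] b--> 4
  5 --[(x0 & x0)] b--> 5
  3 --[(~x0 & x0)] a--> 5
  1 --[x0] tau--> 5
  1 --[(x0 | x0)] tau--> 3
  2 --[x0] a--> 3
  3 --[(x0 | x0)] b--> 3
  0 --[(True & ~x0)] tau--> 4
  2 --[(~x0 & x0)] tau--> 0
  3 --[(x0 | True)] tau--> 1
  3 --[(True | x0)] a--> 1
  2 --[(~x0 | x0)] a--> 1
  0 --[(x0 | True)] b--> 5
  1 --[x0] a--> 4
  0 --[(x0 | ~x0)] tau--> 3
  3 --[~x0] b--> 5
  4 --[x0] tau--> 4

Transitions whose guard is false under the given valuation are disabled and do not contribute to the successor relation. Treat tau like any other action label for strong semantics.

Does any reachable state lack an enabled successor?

Answer: DEADLOCK-FREE

Trace:
Reach set: {0,1,3,4,5}
  0: b→5  tau→3  [2 exit(s)]
  1: a→4  tau→3  tau→5  [3 exit(s)]
  3: a→1  b→3  tau→1  [3 exit(s)]
  4: tau→4  [1 exit(s)]
  5: b→5  [1 exit(s)]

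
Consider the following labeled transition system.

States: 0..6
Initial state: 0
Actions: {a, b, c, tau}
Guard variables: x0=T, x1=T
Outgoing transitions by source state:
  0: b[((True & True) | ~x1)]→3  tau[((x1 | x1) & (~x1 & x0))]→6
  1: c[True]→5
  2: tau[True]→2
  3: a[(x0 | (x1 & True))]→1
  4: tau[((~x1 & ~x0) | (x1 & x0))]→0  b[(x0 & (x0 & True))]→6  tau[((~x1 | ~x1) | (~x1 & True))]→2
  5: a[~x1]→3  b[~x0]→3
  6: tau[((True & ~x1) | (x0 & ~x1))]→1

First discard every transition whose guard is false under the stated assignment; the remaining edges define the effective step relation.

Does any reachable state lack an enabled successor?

Answer: DEADLOCK at state 5

Working:
Reachable = {0,1,3,5}
  0: b→3  [1 out]
  1: c→5  [1 out]
  3: a→1  [1 out]
  5: ∅  [STUCK]
Path to 5: b·a·c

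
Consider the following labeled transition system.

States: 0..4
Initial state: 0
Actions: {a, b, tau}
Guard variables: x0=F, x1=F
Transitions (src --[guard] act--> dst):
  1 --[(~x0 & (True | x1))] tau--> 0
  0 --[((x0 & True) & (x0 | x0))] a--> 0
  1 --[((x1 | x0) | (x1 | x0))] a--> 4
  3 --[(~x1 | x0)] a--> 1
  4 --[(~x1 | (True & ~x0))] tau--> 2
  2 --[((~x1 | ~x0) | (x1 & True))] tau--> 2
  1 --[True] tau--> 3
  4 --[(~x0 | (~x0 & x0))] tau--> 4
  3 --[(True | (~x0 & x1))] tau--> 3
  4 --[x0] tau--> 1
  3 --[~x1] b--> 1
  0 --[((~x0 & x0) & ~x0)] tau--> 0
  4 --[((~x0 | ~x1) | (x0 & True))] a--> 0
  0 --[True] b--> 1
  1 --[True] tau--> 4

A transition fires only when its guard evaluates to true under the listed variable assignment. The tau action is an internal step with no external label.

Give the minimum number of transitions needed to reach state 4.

Breadth-first toward 4:
  L0 = {0}
  L1 = {1}
  L2 = {3,4}
depth(4)=2, e.g. b·tau

Answer: 2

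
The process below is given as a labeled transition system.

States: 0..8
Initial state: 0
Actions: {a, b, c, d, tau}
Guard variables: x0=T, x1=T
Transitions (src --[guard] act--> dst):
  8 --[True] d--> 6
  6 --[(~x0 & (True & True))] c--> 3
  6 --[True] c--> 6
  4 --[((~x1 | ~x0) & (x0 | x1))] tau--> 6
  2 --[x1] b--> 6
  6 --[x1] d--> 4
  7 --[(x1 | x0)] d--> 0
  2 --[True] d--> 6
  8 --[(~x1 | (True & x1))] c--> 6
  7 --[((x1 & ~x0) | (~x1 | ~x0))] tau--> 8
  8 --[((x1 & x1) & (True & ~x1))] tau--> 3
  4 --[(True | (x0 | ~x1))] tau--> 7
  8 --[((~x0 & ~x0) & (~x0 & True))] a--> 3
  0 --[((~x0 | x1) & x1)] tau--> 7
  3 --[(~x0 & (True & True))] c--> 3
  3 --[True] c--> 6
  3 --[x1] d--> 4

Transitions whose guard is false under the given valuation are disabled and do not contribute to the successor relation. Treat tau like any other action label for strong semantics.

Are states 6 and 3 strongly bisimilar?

Answer: BISIMILAR

Working:
Compute ~ classes (split until stable):
  π0 = {{0,1,2,3,4,5,6,7,8}}
  π1 = {{0,4},{1,5},{2},{3,6,8},{7}}
  π2 = {{0,4},{1,5},{2},{3,6},{7},{8}}
6 equivalence class(es) (converged in 3)
6∈{3,6}, 3∈{3,6}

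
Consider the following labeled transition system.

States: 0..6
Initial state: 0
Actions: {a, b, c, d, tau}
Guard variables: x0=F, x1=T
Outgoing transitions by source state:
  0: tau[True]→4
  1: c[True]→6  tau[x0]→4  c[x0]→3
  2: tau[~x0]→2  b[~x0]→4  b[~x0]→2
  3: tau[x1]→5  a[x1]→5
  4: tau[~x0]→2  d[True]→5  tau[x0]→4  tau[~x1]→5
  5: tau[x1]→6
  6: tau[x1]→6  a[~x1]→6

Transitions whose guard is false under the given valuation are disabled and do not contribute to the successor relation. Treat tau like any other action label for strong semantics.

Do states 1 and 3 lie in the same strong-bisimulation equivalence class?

Answer: NOT BISIMILAR

Analysis:
Compute ~ classes (split until stable):
  round 0: {{0,1,2,3,4,5,6}}
  round 1: {{0,5,6},{1},{2},{3},{4}}
  round 2: {{0},{1},{2},{3},{4},{5,6}}
Fixed point at round 3; 6 class(es).
class of 1: {1}; class of 3: {3}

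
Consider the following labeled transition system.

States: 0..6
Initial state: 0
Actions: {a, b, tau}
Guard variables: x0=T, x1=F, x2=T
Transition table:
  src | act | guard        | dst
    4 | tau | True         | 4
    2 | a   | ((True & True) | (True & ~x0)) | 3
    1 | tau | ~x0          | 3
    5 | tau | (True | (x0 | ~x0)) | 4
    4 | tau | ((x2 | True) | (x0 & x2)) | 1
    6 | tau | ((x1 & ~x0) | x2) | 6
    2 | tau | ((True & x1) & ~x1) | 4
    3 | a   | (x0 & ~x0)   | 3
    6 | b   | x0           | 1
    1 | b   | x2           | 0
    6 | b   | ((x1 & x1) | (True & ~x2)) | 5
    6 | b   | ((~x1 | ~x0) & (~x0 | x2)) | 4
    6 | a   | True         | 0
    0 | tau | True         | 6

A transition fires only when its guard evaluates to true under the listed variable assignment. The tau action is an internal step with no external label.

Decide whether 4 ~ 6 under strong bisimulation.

Refine partition for ~:
  round 0: {{0,1,2,3,4,5,6}}
  round 1: {{0,4,5},{1},{2},{3},{6}}
  round 2: {{0},{1},{2},{3},{4},{5},{6}}
stable after 3 split(s): 7 block(s)
[4]={4}  [6]={6}

Answer: NOT BISIMILAR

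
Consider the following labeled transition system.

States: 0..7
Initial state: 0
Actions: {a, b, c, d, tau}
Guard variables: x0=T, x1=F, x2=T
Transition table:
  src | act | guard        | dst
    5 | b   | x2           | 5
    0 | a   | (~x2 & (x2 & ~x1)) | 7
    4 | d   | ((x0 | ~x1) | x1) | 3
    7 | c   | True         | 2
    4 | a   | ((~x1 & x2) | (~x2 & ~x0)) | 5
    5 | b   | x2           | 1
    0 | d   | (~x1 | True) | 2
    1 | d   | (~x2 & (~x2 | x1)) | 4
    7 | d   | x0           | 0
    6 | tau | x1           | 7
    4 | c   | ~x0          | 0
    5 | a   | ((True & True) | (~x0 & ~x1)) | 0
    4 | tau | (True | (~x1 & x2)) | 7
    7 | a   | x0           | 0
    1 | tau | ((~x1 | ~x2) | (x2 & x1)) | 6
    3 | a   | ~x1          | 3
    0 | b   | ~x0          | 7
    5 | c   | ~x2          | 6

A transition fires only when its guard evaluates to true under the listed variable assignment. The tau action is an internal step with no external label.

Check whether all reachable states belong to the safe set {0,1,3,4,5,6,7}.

Safe = {0,1,3,4,5,6,7}
Reachable = {0,2}
  0: ✓
  2: ✗ unsafe
counterexample path to 2: d

Answer: INVARIANT VIOLATED at state 2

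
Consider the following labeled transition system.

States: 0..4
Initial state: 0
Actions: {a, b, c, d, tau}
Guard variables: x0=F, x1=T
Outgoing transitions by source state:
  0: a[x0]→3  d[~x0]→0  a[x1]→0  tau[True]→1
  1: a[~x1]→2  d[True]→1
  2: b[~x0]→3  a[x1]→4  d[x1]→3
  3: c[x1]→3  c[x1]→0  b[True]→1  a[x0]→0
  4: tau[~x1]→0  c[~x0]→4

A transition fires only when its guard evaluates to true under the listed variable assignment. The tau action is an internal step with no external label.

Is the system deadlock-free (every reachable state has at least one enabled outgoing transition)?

Answer: DEADLOCK-FREE

Working:
R = {0,1}
  0: a→0  d→0  tau→1  [deg 3]
  1: d→1  [deg 1]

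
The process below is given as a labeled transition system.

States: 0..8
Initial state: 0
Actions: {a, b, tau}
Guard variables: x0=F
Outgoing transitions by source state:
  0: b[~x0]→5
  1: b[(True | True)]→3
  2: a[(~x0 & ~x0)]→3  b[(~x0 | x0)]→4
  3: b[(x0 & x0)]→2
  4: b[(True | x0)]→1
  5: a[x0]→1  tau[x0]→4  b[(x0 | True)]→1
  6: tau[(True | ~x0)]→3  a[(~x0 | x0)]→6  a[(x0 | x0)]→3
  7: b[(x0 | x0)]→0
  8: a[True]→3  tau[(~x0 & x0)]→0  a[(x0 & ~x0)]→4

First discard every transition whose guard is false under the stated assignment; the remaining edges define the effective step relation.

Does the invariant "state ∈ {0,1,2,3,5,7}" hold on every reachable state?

Allowed set {0,1,2,3,5,7}
R = {0,1,3,5}
  0: safe
  1: safe
  3: safe
  5: safe

Answer: INVARIANT HOLDS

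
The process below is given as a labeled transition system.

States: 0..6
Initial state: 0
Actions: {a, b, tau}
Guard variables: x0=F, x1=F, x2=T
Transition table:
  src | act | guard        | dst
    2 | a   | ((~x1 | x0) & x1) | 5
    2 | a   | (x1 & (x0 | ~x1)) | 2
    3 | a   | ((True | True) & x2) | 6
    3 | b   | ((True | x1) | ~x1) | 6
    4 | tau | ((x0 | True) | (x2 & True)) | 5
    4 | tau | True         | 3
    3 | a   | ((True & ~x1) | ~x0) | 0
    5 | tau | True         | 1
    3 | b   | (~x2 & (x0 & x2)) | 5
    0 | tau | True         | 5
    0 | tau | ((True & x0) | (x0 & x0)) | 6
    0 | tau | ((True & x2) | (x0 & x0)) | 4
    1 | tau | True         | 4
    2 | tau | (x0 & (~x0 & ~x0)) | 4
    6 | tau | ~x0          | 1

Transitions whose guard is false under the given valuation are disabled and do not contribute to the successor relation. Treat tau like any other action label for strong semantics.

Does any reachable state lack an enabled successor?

Reachable = {0,1,3,4,5,6}
  0: tau→4  tau→5  [2 exit(s)]
  1: tau→4  [1 exit(s)]
  3: a→0  a→6  b→6  [3 exit(s)]
  4: tau→3  tau→5  [2 exit(s)]
  5: tau→1  [1 exit(s)]
  6: tau→1  [1 exit(s)]

Answer: DEADLOCK-FREE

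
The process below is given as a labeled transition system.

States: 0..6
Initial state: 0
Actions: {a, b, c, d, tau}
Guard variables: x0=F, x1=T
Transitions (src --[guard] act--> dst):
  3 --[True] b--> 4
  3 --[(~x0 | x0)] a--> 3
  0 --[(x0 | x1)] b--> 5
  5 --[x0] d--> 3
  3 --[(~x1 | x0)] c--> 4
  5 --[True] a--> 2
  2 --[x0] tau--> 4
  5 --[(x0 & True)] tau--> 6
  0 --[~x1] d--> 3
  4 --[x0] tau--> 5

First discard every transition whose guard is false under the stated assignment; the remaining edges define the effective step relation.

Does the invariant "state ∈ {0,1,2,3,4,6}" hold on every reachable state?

Allowed set {0,1,2,3,4,6}
Reachable = {0,2,5}
  0: ✓
  2: ✓
  5: outside
counterexample path to 5: b

Answer: INVARIANT VIOLATED at state 5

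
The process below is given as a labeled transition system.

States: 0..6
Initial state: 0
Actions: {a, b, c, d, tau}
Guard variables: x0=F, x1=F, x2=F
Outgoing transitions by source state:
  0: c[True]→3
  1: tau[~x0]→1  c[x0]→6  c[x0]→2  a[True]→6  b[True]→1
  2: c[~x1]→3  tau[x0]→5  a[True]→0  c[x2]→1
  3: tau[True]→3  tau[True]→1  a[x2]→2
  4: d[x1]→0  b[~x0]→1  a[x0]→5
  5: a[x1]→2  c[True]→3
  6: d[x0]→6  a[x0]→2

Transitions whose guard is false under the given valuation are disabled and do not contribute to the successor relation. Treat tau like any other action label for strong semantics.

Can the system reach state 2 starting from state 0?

Guard filter leaves 10 enabled edge(s).
L0 = {0}
L1 = {3}  cumulative {0,3}
L2 = {1}  cumulative {0,1,3}
L3 = {6}  cumulative {0,1,3,6}
Reachable = {0,1,3,6}

Answer: UNREACHABLE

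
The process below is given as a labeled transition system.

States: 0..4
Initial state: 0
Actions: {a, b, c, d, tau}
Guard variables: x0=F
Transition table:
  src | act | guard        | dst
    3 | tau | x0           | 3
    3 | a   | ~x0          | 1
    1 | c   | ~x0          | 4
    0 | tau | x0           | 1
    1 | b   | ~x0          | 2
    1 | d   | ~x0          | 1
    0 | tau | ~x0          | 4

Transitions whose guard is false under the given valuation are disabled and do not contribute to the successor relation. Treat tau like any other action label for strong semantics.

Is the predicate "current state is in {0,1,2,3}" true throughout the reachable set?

Answer: INVARIANT VIOLATED at state 4

Working:
Inv-set: {0,1,2,3}
Reachable = {0,4}
  0: ✓
  4: outside
reach 4 via tau — violates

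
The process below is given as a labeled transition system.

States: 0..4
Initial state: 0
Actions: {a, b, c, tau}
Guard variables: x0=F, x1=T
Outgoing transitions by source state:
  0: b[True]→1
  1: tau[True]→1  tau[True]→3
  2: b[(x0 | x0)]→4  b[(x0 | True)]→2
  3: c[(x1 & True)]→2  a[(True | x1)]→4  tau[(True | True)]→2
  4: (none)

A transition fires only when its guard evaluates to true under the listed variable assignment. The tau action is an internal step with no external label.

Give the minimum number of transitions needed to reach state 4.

BFS to 4:
  Layer 0: {0}
  Layer 1: {1}
  Layer 2: {3}
  Layer 3: {2,4}
depth(4)=3, e.g. b·tau·a

Answer: 3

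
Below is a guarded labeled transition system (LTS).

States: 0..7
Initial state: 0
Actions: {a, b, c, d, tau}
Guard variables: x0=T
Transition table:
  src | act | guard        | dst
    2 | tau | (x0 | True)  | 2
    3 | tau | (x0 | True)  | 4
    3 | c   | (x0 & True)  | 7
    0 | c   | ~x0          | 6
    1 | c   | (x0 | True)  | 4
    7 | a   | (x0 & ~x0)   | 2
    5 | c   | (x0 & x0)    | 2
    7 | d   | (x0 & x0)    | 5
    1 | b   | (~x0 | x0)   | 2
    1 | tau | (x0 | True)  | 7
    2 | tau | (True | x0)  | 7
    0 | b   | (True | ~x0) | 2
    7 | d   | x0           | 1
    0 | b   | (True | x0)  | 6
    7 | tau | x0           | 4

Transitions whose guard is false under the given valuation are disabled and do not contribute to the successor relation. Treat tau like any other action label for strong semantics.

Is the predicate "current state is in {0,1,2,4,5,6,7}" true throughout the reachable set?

Allowed set {0,1,2,4,5,6,7}
Reachable = {0,1,2,4,5,6,7}
  0: ✓
  1: ✓
  2: ✓
  4: ✓
  5: ✓
  6: ✓
  7: ✓

Answer: INVARIANT HOLDS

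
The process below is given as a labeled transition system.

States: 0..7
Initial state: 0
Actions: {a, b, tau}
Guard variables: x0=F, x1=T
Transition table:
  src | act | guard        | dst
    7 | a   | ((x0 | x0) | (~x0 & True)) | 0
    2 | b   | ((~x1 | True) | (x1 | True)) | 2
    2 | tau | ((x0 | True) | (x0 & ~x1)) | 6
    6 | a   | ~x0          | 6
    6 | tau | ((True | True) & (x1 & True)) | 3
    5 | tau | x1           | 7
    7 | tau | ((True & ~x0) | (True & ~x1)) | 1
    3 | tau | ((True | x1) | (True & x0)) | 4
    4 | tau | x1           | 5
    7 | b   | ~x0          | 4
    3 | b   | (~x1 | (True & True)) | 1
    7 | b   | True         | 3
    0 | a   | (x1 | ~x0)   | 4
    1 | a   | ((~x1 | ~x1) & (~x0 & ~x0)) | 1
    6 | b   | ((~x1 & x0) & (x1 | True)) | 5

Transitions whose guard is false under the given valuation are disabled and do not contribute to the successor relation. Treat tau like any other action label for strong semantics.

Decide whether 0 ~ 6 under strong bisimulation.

Answer: NOT BISIMILAR

Trace:
Bisimulation quotient by refinement:
  P[0] = {{0,1,2,3,4,5,6,7}}
  P[1] = {{0},{1},{2,3},{4,5},{6},{7}}
  P[2] = {{0},{1},{2},{3},{4},{5},{6},{7}}
stable after 3 split(s): 8 block(s)
[0]={0}  [6]={6}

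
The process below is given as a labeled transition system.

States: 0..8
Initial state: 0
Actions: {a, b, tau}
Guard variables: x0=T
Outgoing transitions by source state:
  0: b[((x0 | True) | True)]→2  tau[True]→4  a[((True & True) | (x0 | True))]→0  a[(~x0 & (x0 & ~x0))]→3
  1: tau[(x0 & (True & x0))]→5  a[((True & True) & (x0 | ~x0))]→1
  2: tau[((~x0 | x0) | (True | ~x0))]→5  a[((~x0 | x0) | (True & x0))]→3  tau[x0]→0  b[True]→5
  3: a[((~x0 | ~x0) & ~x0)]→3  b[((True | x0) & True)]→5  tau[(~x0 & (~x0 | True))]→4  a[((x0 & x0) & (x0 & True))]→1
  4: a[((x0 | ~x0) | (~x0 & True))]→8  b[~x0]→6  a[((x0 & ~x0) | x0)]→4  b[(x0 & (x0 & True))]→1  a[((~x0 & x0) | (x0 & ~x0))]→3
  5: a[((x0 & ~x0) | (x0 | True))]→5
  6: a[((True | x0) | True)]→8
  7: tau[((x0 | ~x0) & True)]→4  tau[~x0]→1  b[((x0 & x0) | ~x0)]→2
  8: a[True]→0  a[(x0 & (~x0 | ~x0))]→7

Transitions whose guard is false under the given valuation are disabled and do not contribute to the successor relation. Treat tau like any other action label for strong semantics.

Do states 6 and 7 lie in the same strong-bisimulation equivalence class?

Refine partition for ~:
  π0 = {{0,1,2,3,4,5,6,7,8}}
  π1 = {{0,2},{1},{3,4},{5,6,8},{7}}
  π2 = {{0},{1},{2},{3},{4},{5,6},{7},{8}}
  π3 = {{0},{1},{2},{3},{4},{5},{6},{7},{8}}
stable after 4 split(s): 9 block(s)
[6]={6}  [7]={7}

Answer: NOT BISIMILAR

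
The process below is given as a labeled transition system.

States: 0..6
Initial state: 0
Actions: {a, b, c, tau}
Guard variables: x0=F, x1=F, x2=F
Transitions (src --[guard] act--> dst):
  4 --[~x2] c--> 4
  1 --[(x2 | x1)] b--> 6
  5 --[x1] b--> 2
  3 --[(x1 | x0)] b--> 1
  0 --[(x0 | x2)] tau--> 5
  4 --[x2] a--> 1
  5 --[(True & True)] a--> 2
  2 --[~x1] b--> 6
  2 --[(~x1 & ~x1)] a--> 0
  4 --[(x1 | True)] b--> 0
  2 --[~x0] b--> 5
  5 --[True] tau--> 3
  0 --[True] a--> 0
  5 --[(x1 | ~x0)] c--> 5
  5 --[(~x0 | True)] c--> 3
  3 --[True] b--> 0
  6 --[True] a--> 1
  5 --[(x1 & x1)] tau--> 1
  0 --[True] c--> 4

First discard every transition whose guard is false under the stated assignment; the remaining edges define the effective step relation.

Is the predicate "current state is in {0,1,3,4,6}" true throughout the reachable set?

Answer: INVARIANT HOLDS

Working:
Safe = {0,1,3,4,6}
Reach set: {0,4}
  0: safe
  4: safe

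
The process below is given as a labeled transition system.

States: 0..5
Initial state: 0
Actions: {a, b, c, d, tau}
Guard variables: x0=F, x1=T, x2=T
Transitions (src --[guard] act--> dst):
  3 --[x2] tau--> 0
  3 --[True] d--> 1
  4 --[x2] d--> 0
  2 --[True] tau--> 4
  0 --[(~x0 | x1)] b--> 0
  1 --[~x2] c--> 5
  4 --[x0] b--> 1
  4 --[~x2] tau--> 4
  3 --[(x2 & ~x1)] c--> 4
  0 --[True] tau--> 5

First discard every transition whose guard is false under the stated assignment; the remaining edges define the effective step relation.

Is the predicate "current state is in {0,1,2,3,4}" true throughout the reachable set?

Inv-set: {0,1,2,3,4}
Reach set: {0,5}
  0: ok
  5: ✗ unsafe
reach 5 via tau — violates

Answer: INVARIANT VIOLATED at state 5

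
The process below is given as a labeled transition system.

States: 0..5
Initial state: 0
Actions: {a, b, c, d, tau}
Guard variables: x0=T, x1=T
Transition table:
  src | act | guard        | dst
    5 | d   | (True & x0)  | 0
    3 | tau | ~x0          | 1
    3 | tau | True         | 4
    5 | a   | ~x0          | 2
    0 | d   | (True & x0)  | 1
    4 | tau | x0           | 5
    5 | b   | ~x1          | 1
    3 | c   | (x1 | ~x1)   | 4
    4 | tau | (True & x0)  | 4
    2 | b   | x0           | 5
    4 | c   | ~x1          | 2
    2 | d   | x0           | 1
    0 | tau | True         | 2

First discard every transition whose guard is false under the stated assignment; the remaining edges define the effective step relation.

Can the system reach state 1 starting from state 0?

Guard filter leaves 9 enabled edge(s).
depth 0: {0}
depth 1: {1,2}  now seen {0,1,2}
depth 2: {5}  now seen {0,1,2,5}
R = {0,1,2,5}
witness 1: d

Answer: REACHABLE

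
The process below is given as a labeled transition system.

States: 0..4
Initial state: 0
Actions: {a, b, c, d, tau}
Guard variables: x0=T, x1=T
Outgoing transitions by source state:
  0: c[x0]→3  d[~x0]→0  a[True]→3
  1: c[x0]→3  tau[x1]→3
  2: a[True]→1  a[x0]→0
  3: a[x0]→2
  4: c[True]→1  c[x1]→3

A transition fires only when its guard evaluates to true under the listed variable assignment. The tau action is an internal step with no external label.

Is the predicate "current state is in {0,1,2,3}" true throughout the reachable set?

Allowed set {0,1,2,3}
R = {0,1,2,3}
  0: safe
  1: safe
  2: safe
  3: safe

Answer: INVARIANT HOLDS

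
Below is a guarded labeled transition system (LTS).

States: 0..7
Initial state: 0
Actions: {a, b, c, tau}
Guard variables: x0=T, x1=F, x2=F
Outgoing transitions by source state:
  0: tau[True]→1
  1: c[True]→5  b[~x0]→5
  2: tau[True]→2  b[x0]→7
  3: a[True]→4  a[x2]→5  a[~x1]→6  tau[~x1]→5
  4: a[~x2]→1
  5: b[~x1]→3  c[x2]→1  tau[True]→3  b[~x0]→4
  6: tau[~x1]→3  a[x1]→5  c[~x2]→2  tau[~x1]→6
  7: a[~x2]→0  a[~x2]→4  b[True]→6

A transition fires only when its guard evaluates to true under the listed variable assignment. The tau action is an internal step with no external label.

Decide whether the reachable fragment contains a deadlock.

R = {0,1,2,3,4,5,6,7}
  0: tau→1  [1 out]
  1: c→5  [1 out]
  2: b→7  tau→2  [2 out]
  3: a→4  a→6  tau→5  [3 out]
  4: a→1  [1 out]
  5: b→3  tau→3  [2 out]
  6: c→2  tau→3  tau→6  [3 out]
  7: a→0  a→4  b→6  [3 out]

Answer: DEADLOCK-FREE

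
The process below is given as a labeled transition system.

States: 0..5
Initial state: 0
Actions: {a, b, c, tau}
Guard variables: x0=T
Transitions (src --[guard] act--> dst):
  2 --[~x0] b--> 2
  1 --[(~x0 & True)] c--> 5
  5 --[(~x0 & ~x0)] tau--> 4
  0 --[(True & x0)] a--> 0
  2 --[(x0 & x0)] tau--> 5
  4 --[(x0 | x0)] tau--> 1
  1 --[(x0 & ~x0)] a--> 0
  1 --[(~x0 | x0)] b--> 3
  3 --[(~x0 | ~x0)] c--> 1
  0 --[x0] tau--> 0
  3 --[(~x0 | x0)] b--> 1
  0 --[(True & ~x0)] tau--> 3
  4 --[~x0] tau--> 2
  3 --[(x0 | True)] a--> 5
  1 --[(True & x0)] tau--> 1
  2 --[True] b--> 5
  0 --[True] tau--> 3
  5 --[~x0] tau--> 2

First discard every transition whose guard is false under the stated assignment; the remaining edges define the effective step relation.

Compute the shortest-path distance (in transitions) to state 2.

BFS to 2:
  L0 = {0}
  L1 = {3}
  L2 = {1,5}
2 never appears.

Answer: UNREACHABLE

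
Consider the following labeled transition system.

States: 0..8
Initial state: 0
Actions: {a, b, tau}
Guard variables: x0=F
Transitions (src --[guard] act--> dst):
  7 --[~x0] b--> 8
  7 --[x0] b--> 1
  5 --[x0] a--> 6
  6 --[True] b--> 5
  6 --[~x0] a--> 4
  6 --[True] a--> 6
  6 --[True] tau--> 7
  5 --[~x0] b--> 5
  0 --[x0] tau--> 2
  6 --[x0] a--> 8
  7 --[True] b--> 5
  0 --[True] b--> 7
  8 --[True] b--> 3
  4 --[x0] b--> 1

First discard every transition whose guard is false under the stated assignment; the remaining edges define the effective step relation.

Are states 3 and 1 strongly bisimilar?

Refine partition for ~:
  round 0: {{0,1,2,3,4,5,6,7,8}}
  round 1: {{0,5,7,8},{1,2,3,4},{6}}
  round 2: {{0,5,7},{1,2,3,4},{6},{8}}
  round 3: {{0,5},{1,2,3,4},{6},{7},{8}}
  round 4: {{0},{1,2,3,4},{5},{6},{7},{8}}
stable after 5 split(s): 6 block(s)
class of 3: {1,2,3,4}; class of 1: {1,2,3,4}

Answer: BISIMILAR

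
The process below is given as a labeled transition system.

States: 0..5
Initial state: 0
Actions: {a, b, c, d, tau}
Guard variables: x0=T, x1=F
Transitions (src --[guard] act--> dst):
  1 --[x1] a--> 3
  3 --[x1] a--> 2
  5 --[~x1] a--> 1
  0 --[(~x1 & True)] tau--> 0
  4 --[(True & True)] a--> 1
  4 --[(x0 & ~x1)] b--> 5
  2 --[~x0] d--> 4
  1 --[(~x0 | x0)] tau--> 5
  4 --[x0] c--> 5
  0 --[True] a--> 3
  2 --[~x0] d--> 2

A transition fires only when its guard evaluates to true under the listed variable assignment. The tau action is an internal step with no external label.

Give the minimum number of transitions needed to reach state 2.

Answer: UNREACHABLE

Analysis:
BFS to 2:
  Layer 0: {0}
  Layer 1: {3}
2 never appears.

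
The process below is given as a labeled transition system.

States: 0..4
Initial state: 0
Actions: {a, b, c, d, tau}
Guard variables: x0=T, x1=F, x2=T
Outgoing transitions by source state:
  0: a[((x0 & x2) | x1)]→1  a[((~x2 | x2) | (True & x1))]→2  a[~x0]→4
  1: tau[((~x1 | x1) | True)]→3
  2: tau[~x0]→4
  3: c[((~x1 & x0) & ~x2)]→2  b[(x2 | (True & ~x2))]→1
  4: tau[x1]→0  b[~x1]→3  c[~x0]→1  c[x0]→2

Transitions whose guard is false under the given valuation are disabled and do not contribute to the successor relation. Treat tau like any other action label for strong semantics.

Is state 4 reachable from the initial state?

Answer: UNREACHABLE

Trace:
Guard filter leaves 6 enabled edge(s).
L0 = {0}
L1 = {1,2}  now seen {0,1,2}
L2 = {3}  now seen {0,1,2,3}
Reach set: {0,1,2,3}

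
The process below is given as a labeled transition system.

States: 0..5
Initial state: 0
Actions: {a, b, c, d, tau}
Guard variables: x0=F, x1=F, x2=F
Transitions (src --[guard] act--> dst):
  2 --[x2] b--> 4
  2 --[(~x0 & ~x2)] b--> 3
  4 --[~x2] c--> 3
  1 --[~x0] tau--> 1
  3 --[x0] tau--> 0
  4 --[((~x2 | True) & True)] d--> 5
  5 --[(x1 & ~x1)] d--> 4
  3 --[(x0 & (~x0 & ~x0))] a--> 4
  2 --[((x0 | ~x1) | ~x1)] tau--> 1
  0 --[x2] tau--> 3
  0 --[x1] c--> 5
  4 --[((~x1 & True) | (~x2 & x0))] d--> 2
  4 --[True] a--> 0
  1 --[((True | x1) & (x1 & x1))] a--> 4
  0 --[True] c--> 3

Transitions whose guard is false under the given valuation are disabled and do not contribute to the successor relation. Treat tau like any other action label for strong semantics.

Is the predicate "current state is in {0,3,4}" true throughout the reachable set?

Allowed set {0,3,4}
Reach set: {0,3}
  0: safe
  3: safe

Answer: INVARIANT HOLDS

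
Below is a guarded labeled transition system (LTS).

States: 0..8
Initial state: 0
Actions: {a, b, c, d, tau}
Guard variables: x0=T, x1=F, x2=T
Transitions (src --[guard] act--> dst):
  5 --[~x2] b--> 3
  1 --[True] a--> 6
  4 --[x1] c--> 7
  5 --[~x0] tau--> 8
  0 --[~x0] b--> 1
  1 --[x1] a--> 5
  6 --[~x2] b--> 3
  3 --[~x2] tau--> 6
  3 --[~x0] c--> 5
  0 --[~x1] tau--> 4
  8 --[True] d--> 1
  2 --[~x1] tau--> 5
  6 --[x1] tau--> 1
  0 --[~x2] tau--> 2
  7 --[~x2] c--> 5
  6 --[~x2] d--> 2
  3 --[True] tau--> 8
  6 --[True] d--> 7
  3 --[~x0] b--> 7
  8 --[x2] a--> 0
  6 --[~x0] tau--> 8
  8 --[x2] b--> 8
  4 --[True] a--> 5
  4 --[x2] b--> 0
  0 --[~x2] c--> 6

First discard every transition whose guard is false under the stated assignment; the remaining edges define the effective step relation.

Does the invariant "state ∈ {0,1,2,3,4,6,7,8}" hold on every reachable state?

Safe = {0,1,2,3,4,6,7,8}
Reach set: {0,4,5}
  0: ✓
  4: ✓
  5: outside
counterexample path to 5: tau·a

Answer: INVARIANT VIOLATED at state 5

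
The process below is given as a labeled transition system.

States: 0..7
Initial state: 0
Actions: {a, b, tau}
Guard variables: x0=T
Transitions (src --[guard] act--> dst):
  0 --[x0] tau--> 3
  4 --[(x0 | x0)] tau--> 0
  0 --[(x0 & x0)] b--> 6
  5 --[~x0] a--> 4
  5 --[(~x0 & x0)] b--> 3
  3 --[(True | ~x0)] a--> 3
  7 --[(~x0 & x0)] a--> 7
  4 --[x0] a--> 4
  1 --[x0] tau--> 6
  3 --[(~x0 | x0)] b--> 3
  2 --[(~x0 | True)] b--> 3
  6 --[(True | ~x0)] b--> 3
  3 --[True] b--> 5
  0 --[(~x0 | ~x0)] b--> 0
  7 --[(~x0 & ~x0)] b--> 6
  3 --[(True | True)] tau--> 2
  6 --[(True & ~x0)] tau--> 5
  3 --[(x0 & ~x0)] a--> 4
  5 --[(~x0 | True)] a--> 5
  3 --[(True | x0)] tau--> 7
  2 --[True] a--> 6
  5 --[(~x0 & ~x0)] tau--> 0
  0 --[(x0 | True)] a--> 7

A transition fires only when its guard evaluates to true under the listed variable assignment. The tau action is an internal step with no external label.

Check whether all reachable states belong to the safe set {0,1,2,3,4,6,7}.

Allowed set {0,1,2,3,4,6,7}
R = {0,2,3,5,6,7}
  0: ✓
  2: ✓
  3: ✓
  5: VIOLATES
  6: ✓
  7: ✓
witness against invariant: tau·b → 5

Answer: INVARIANT VIOLATED at state 5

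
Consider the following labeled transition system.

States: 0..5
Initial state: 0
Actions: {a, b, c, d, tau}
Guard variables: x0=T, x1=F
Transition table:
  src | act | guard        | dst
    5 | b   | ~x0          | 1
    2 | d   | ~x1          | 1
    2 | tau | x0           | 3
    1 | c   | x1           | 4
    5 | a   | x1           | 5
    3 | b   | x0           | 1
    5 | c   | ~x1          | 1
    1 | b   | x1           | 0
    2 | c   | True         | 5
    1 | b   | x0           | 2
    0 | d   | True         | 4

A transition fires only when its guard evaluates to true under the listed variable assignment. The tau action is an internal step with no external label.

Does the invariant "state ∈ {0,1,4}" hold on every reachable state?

Answer: INVARIANT HOLDS

Trace:
Inv-set: {0,1,4}
Reach set: {0,4}
  0: ✓
  4: ✓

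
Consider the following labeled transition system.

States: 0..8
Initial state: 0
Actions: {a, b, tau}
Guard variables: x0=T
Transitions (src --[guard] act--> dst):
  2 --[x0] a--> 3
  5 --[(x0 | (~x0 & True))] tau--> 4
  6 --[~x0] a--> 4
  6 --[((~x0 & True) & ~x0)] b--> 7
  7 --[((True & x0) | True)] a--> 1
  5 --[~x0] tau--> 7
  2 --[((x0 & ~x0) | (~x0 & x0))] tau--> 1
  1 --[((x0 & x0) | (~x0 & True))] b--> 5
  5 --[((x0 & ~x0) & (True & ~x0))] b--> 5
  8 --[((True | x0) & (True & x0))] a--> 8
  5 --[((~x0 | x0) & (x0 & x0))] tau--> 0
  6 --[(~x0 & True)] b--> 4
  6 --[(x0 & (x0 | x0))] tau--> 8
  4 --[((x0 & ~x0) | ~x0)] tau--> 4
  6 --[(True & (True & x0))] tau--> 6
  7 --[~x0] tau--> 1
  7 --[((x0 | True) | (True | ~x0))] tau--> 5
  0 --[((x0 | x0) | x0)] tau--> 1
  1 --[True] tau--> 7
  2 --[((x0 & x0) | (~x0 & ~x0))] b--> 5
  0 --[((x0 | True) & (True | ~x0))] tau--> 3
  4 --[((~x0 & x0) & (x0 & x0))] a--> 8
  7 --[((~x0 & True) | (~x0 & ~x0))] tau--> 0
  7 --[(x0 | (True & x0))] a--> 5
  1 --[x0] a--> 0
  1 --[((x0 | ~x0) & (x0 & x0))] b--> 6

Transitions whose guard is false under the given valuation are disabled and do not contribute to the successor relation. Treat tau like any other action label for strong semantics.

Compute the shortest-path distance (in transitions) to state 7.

Answer: 2

Working:
Layered search for 7:
  Layer 0: {0}
  Layer 1: {1,3}
  Layer 2: {5,6,7}
first hit 7 at d=2 via tau·tau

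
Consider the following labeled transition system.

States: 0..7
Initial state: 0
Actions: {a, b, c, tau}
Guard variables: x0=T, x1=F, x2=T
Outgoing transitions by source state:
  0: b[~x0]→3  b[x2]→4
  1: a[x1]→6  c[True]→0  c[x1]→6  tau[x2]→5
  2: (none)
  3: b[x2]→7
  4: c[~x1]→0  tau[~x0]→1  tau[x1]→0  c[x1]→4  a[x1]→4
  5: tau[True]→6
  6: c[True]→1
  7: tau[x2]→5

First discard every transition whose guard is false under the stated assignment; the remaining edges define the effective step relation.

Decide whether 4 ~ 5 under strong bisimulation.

Answer: NOT BISIMILAR

Trace:
Compute ~ classes (split until stable):
  π0 = {{0,1,2,3,4,5,6,7}}
  π1 = {{0,3},{1},{2},{4,6},{5,7}}
  π2 = {{0},{1},{2},{3},{4},{5},{6},{7}}
stable after 3 split(s): 8 block(s)
class of 4: {4}; class of 5: {5}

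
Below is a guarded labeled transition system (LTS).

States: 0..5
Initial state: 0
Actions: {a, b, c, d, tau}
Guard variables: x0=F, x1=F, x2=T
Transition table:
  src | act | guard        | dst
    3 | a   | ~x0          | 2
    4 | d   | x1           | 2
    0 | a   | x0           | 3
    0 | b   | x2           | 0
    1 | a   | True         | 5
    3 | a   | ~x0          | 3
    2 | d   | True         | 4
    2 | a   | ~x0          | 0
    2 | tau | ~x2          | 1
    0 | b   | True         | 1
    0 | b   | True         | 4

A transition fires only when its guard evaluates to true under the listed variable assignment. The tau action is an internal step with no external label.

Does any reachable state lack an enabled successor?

Answer: DEADLOCK at state 4

Working:
Reachable = {0,1,4,5}
  0: b→0  b→1  b→4  [3 exit(s)]
  1: a→5  [1 exit(s)]
  4: ∅  [no exit]
  5: ∅  [no exit]
witness 4: b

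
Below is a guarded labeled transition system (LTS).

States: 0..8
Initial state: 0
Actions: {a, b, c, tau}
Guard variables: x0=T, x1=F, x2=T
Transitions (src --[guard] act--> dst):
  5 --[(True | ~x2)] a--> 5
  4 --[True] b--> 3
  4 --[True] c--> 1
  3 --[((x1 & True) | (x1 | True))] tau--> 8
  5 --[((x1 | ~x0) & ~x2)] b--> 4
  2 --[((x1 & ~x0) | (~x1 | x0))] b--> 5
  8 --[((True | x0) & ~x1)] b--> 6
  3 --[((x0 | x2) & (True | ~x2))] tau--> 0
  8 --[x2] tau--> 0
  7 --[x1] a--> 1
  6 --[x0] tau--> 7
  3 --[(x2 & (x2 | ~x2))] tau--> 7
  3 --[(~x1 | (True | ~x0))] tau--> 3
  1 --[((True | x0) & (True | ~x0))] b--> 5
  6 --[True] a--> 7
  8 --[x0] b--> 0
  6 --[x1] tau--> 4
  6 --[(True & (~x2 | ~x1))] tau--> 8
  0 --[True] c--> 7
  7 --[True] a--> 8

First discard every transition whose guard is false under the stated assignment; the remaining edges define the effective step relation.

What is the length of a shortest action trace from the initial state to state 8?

BFS to 8:
  depth 0: {0}
  depth 1: {7}
  depth 2: {8}
first hit 8 at d=2 via c·a

Answer: 2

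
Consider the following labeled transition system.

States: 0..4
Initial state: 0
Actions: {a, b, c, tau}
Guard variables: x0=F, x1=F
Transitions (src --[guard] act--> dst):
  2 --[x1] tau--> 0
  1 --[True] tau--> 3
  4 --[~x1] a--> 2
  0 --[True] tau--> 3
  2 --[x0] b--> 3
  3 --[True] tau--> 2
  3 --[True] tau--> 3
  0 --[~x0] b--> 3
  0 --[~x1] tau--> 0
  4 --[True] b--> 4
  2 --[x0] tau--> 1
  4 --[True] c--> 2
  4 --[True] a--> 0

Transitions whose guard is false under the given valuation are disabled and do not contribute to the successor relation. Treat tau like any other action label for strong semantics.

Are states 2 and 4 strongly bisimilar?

Answer: NOT BISIMILAR

Working:
Compute ~ classes (split until stable):
  π0 = {{0,1,2,3,4}}
  π1 = {{0},{1,3},{2},{4}}
  π2 = {{0},{1},{2},{3},{4}}
stable after 3 split(s): 5 block(s)
class of 2: {2}; class of 4: {4}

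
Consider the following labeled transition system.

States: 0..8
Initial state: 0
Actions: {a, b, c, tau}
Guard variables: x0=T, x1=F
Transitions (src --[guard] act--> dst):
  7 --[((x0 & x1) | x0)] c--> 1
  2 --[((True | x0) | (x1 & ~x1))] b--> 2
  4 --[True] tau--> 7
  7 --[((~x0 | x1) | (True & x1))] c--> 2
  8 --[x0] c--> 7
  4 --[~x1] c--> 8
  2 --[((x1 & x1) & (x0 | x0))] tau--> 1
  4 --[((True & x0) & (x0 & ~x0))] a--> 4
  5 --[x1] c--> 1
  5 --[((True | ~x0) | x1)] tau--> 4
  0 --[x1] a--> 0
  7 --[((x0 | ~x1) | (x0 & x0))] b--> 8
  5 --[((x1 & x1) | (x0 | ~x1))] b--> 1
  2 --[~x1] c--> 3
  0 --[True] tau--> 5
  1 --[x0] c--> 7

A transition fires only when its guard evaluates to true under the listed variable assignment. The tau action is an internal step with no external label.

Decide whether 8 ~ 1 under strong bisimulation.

Refine partition for ~:
  round 0: {{0,1,2,3,4,5,6,7,8}}
  round 1: {{0},{1,8},{2,7},{3,6},{4},{5}}
  round 2: {{0},{1,8},{2},{3,6},{4},{5},{7}}
stable after 3 split(s): 7 block(s)
8∈{1,8}, 1∈{1,8}

Answer: BISIMILAR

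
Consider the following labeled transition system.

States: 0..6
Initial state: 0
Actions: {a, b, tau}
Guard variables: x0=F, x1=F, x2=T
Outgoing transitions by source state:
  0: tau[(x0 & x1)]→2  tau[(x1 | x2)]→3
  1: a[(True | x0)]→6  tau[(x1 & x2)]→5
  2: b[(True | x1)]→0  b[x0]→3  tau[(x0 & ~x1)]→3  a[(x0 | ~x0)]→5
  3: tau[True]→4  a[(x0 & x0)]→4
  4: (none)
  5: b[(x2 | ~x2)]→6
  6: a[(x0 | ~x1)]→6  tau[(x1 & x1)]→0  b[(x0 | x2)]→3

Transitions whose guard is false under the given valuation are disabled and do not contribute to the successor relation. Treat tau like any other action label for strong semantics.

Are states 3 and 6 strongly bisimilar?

Refine partition for ~:
  P[0] = {{0,1,2,3,4,5,6}}
  P[1] = {{0,3},{1},{2,6},{4},{5}}
  P[2] = {{0},{1},{2},{3},{4},{5},{6}}
Fixed point at round 3; 7 class(es).
class of 3: {3}; class of 6: {6}

Answer: NOT BISIMILAR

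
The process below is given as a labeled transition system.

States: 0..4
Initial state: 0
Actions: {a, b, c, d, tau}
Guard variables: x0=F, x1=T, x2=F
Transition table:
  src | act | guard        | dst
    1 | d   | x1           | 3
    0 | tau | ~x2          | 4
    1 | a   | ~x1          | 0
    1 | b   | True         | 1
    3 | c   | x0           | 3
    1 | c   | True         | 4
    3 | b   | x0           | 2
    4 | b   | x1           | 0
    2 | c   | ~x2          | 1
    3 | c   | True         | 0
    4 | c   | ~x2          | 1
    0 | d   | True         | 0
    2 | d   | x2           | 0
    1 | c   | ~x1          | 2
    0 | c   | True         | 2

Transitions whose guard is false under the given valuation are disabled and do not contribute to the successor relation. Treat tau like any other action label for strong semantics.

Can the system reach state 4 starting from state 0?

Guard filter leaves 10 enabled edge(s).
depth 0: {0}
depth 1: {2,4}  cumulative {0,2,4}
depth 2: {1}  cumulative {0,1,2,4}
depth 3: {3}  cumulative {0,1,2,3,4}
Reach set: {0,1,2,3,4}
Path to 4: tau

Answer: REACHABLE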